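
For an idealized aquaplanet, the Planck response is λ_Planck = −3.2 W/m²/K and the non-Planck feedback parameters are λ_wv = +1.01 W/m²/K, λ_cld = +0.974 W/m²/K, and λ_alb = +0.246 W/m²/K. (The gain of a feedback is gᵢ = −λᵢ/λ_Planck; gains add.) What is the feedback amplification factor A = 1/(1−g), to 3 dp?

3.299

Convert to gains: g_wv = 1.01/3.2 = 0.3156; g_cld = 0.974/3.2 = 0.3044; g_alb = 0.246/3.2 = 0.07687.
Total gain g = 0.69687.
A = 1/(1 − 0.69687) = 3.299.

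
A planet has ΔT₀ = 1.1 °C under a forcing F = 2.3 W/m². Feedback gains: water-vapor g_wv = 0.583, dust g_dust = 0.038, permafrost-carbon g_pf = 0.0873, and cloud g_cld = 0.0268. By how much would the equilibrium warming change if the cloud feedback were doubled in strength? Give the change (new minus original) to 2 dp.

Original: g = 0.7351, ΔT = 1.1/(1−0.7351) = 4.1525 °C.
With doubled cloud: g' = 0.7619, ΔT' = 1.1/(1−0.7619) = 4.6199 °C.
Change = 4.6199 − 4.1525 = 0.47 °C.

0.47 °C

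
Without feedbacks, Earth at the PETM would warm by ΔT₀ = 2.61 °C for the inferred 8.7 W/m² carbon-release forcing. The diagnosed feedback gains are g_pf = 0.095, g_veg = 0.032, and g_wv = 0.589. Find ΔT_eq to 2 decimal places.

9.19 °C

Total gain g = 0.095 + 0.032 + 0.589 = 0.716.
Amplification A = 1/(1 − 0.716) = 3.521.
ΔT = 2.61 × 3.521 = 9.19 °C.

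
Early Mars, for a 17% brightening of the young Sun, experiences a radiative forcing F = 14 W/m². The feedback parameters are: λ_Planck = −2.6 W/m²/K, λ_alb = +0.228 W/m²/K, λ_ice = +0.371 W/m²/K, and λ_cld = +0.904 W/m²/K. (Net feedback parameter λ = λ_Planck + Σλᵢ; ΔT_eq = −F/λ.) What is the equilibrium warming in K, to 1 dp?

Net feedback parameter λ = (−2.6) + (+0.228) + (+0.371) + (+0.904) = -1.097 W/m²/K.
ΔT = −F/λ = −14/(-1.097) = 12.8 K.

12.8 K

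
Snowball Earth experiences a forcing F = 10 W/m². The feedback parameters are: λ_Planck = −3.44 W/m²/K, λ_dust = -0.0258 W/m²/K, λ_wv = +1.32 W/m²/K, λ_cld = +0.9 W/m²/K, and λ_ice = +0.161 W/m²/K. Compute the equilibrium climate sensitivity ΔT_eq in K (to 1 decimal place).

9.2 K

Net feedback parameter λ = (−3.44) + (-0.0258) + (+1.32) + (+0.9) + (+0.161) = -1.0848 W/m²/K.
ΔT = −F/λ = −10/(-1.0848) = 9.2 K.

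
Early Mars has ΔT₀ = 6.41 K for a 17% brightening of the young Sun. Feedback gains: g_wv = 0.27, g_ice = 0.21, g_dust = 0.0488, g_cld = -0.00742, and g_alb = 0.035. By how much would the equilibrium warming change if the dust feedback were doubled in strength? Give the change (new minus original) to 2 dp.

Original: g = 0.55638, ΔT = 6.41/(1−0.55638) = 14.4493 K.
With doubled dust: g' = 0.60518, ΔT' = 6.41/(1−0.60518) = 16.2352 K.
Change = 16.2352 − 14.4493 = 1.79 K.

1.79 K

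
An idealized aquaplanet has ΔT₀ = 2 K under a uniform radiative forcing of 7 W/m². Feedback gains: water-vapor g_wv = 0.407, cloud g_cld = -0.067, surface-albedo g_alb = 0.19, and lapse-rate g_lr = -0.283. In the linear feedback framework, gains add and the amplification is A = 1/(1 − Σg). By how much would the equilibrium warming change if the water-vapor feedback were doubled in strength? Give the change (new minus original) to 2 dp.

3.12 K

Original: g = 0.247, ΔT = 2/(1−0.247) = 2.6560 K.
With doubled water-vapor: g' = 0.654, ΔT' = 2/(1−0.654) = 5.7803 K.
Change = 5.7803 − 2.6560 = 3.12 K.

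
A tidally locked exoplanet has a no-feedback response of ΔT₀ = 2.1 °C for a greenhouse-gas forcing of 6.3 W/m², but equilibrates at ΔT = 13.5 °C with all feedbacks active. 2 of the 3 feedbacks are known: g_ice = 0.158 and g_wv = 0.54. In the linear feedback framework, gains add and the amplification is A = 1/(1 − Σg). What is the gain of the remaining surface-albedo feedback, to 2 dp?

0.15

Amplification A = ΔT/ΔT₀ = 13.5/2.1 = 6.429.
Total gain g = 1 − 1/A = 1 − 1/6.429 = 0.8445.
Known gains sum to 0.158 + 0.54 = 0.698.
g_alb = 0.8445 − 0.698 = 0.15.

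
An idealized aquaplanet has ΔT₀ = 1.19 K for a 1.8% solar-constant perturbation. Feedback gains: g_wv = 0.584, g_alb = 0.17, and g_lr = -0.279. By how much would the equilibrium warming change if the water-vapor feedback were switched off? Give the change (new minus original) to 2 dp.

-1.19 K

Original: g = 0.475, ΔT = 1.19/(1−0.475) = 2.2667 K.
Without water-vapor: g' = -0.109, ΔT' = 1.19/(1+0.109) = 1.0730 K.
Change = 1.0730 − 2.2667 = -1.19 K.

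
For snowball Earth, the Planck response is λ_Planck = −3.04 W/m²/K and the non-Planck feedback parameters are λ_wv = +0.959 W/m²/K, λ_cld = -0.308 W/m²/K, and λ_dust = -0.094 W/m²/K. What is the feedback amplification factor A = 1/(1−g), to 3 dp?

1.224

Convert to gains: g_wv = 0.959/3.04 = 0.3155; g_cld = -0.308/3.04 = -0.1013; g_dust = -0.094/3.04 = -0.03092.
Total gain g = 0.18328.
A = 1/(1 − 0.18328) = 1.224.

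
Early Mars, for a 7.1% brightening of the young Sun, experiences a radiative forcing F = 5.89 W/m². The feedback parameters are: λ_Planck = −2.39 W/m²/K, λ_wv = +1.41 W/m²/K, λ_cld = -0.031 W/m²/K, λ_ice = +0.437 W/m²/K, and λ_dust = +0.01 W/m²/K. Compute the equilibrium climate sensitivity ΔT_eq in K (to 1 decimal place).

Net feedback parameter λ = (−2.39) + (+1.41) + (-0.031) + (+0.437) + (+0.01) = -0.564 W/m²/K.
ΔT = −F/λ = −5.89/(-0.564) = 10.4 K.

10.4 K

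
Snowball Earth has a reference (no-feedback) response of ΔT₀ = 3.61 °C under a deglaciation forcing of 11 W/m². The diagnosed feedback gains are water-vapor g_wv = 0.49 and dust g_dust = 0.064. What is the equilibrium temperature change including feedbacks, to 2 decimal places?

Total gain g = 0.49 + 0.064 = 0.554.
Amplification A = 1/(1 − 0.554) = 2.242.
ΔT = 3.61 × 2.242 = 8.09 °C.

8.09 °C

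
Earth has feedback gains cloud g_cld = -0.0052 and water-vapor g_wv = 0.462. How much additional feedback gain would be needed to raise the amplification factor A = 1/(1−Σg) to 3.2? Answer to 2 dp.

0.23

Current total gain = 0.4568.
Target gain for A = 3.2: g* = 1 − 1/3.2 = 0.6875.
Additional gain needed = 0.6875 − 0.4568 = 0.23.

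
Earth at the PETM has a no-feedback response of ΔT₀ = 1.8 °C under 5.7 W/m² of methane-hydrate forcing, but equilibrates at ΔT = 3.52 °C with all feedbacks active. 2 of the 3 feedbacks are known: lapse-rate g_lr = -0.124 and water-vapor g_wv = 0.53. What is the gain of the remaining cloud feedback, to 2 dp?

0.08

Amplification A = ΔT/ΔT₀ = 3.52/1.8 = 1.956.
Total gain g = 1 − 1/A = 1 − 1/1.956 = 0.4888.
Known gains sum to -0.124 + 0.53 = 0.406.
g_cld = 0.4888 − 0.406 = 0.08.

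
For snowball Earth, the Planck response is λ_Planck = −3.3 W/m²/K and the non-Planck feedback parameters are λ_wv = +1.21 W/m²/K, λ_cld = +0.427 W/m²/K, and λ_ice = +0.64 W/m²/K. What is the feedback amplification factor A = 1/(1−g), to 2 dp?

Convert to gains: g_wv = 1.21/3.3 = 0.3667; g_cld = 0.427/3.3 = 0.1294; g_ice = 0.64/3.3 = 0.1939.
Total gain g = 0.69.
A = 1/(1 − 0.69) = 3.23.

3.23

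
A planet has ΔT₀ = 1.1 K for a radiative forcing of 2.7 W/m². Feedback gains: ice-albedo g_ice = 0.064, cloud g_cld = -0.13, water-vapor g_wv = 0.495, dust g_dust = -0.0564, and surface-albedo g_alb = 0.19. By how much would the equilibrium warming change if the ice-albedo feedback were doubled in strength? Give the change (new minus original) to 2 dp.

0.43 K

Original: g = 0.5626, ΔT = 1.1/(1−0.5626) = 2.5149 K.
With doubled ice-albedo: g' = 0.6266, ΔT' = 1.1/(1−0.6266) = 2.9459 K.
Change = 2.9459 − 2.5149 = 0.43 K.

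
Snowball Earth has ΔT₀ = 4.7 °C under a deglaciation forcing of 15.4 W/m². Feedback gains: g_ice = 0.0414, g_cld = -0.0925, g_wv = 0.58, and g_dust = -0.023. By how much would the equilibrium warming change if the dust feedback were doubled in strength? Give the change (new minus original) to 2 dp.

-0.42 °C

Original: g = 0.5059, ΔT = 4.7/(1−0.5059) = 9.5122 °C.
With doubled dust: g' = 0.4829, ΔT' = 4.7/(1−0.4829) = 9.0892 °C.
Change = 9.0892 − 9.5122 = -0.42 °C.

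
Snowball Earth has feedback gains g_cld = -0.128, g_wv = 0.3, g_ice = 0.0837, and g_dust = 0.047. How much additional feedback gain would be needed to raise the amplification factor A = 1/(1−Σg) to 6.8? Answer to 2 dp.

0.55

Current total gain = 0.3027.
Target gain for A = 6.8: g* = 1 − 1/6.8 = 0.8529.
Additional gain needed = 0.8529 − 0.3027 = 0.55.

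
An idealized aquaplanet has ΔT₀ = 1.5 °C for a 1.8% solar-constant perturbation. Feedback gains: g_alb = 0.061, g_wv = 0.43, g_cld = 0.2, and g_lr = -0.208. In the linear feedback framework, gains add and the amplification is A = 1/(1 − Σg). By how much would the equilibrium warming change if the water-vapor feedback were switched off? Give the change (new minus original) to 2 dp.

-1.32 °C

Original: g = 0.483, ΔT = 1.5/(1−0.483) = 2.9014 °C.
Without water-vapor: g' = 0.053, ΔT' = 1.5/(1−0.053) = 1.5839 °C.
Change = 1.5839 − 2.9014 = -1.32 °C.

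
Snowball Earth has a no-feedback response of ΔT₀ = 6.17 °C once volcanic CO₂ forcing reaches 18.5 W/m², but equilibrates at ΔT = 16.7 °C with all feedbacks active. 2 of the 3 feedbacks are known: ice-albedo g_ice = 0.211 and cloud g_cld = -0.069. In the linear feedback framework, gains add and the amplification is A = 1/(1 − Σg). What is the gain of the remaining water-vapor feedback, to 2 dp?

Amplification A = ΔT/ΔT₀ = 16.7/6.17 = 2.707.
Total gain g = 1 − 1/A = 1 − 1/2.707 = 0.6306.
Known gains sum to 0.211 − 0.069 = 0.142.
g_wv = 0.6306 − 0.142 = 0.49.

0.49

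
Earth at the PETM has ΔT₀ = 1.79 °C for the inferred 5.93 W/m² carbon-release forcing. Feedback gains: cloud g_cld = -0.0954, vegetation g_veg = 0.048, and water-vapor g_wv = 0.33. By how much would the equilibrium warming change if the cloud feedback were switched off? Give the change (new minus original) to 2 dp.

0.38 °C

Original: g = 0.2826, ΔT = 1.79/(1−0.2826) = 2.4951 °C.
Without cloud: g' = 0.378, ΔT' = 1.79/(1−0.378) = 2.8778 °C.
Change = 2.8778 − 2.4951 = 0.38 °C.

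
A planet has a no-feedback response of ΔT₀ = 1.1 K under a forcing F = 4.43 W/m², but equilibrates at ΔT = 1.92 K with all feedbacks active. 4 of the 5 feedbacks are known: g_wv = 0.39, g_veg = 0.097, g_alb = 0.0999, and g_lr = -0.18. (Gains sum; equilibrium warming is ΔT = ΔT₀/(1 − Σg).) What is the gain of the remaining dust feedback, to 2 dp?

Amplification A = ΔT/ΔT₀ = 1.92/1.1 = 1.745.
Total gain g = 1 − 1/A = 1 − 1/1.745 = 0.4269.
Known gains sum to 0.39 + 0.097 + 0.0999 − 0.18 = 0.4069.
g_dust = 0.4269 − 0.4069 = 0.02.

0.02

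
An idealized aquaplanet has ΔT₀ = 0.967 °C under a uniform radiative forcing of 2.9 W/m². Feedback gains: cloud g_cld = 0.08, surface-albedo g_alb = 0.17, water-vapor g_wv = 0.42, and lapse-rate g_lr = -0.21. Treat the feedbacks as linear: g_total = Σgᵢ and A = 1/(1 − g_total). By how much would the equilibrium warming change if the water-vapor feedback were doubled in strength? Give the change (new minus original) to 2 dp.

Original: g = 0.46, ΔT = 0.967/(1−0.46) = 1.7907 °C.
With doubled water-vapor: g' = 0.88, ΔT' = 0.967/(1−0.88) = 8.0583 °C.
Change = 8.0583 − 1.7907 = 6.27 °C.

6.27 °C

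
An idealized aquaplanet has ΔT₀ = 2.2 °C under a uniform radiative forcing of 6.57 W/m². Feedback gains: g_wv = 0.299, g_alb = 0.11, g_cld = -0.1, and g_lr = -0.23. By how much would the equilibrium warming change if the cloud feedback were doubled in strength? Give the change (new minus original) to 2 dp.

Original: g = 0.079, ΔT = 2.2/(1−0.079) = 2.3887 °C.
With doubled cloud: g' = -0.021, ΔT' = 2.2/(1+0.021) = 2.1548 °C.
Change = 2.1548 − 2.3887 = -0.23 °C.

-0.23 °C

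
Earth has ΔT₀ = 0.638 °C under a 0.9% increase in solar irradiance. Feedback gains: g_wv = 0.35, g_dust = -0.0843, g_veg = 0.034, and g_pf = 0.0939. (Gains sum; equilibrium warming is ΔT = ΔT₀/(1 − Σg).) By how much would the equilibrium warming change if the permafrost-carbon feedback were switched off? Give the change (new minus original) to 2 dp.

Original: g = 0.3936, ΔT = 0.638/(1−0.3936) = 1.0521 °C.
Without permafrost-carbon: g' = 0.2997, ΔT' = 0.638/(1−0.2997) = 0.9110 °C.
Change = 0.9110 − 1.0521 = -0.14 °C.

-0.14 °C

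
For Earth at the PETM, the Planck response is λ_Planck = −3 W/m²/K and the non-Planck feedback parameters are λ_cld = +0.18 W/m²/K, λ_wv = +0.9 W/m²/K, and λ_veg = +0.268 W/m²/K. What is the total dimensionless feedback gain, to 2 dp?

0.45

Convert to gains: g_cld = 0.18/3 = 0.06; g_wv = 0.9/3 = 0.3; g_veg = 0.268/3 = 0.08933.
Total gain g = 0.44933.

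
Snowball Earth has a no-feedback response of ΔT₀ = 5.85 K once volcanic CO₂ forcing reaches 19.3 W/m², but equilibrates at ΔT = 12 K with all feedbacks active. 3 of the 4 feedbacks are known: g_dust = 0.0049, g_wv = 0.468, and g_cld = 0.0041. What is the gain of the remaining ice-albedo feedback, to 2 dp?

Amplification A = ΔT/ΔT₀ = 12/5.85 = 2.051.
Total gain g = 1 − 1/A = 1 − 1/2.051 = 0.5124.
Known gains sum to 0.0049 + 0.468 + 0.0041 = 0.477.
g_ice = 0.5124 − 0.477 = 0.04.

0.04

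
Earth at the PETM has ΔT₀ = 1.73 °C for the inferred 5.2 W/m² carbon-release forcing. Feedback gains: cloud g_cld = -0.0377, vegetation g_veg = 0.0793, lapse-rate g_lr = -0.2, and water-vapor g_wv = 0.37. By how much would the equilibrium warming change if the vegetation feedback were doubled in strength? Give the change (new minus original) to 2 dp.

Original: g = 0.2116, ΔT = 1.73/(1−0.2116) = 2.1943 °C.
With doubled vegetation: g' = 0.2909, ΔT' = 1.73/(1−0.2909) = 2.4397 °C.
Change = 2.4397 − 2.1943 = 0.25 °C.

0.25 °C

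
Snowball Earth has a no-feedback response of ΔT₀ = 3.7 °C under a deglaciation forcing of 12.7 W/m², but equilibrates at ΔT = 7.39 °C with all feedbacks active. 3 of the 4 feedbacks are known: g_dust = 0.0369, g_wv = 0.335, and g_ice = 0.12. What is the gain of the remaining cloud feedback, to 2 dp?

Amplification A = ΔT/ΔT₀ = 7.39/3.7 = 1.997.
Total gain g = 1 − 1/A = 1 − 1/1.997 = 0.4992.
Known gains sum to 0.0369 + 0.335 + 0.12 = 0.4919.
g_cld = 0.4992 − 0.4919 = 0.01.

0.01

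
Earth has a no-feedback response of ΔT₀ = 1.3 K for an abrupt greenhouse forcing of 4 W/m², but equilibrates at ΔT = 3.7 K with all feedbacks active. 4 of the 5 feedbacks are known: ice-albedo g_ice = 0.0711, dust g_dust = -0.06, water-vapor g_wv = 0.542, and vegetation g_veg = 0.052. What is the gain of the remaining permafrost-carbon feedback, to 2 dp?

Amplification A = ΔT/ΔT₀ = 3.7/1.3 = 2.846.
Total gain g = 1 − 1/A = 1 − 1/2.846 = 0.6486.
Known gains sum to 0.0711 − 0.06 + 0.542 + 0.052 = 0.6051.
g_pf = 0.6486 − 0.6051 = 0.04.

0.04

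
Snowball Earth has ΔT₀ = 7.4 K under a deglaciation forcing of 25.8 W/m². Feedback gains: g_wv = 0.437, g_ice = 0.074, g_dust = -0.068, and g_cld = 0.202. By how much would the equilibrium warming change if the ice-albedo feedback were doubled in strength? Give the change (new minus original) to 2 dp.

Original: g = 0.645, ΔT = 7.4/(1−0.645) = 20.8451 K.
With doubled ice-albedo: g' = 0.719, ΔT' = 7.4/(1−0.719) = 26.3345 K.
Change = 26.3345 − 20.8451 = 5.49 K.

5.49 K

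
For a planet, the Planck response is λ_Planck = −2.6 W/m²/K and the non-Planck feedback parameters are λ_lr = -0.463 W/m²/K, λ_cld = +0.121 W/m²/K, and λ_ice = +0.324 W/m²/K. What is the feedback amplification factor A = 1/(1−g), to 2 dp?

Convert to gains: g_lr = -0.463/2.6 = -0.1781; g_cld = 0.121/2.6 = 0.04654; g_ice = 0.324/2.6 = 0.1246.
Total gain g = -0.00696.
A = 1/(1 + 0.00696) = 0.99.

0.99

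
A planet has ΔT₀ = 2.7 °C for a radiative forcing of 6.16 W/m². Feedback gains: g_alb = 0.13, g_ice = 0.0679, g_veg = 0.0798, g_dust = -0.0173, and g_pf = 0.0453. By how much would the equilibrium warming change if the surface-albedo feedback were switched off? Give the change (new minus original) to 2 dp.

-0.61 °C

Original: g = 0.3057, ΔT = 2.7/(1−0.3057) = 3.8888 °C.
Without surface-albedo: g' = 0.1757, ΔT' = 2.7/(1−0.1757) = 3.2755 °C.
Change = 3.2755 − 3.8888 = -0.61 °C.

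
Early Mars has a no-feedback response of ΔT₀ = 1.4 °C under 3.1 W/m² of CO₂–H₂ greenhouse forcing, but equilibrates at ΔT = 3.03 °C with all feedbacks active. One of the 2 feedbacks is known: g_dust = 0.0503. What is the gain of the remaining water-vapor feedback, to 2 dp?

0.49

Amplification A = ΔT/ΔT₀ = 3.03/1.4 = 2.164.
Total gain g = 1 − 1/A = 1 − 1/2.164 = 0.5379.
The known gain is 0.0503.
g_wv = 0.5379 − 0.0503 = 0.49.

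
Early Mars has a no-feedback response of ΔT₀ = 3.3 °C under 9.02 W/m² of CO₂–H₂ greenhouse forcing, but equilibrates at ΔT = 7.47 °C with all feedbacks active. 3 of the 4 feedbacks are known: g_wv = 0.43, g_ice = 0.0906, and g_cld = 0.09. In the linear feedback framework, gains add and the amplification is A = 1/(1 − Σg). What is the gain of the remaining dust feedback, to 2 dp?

Amplification A = ΔT/ΔT₀ = 7.47/3.3 = 2.264.
Total gain g = 1 − 1/A = 1 − 1/2.264 = 0.5583.
Known gains sum to 0.43 + 0.0906 + 0.09 = 0.6106.
g_dust = 0.5583 − 0.6106 = -0.05.

-0.05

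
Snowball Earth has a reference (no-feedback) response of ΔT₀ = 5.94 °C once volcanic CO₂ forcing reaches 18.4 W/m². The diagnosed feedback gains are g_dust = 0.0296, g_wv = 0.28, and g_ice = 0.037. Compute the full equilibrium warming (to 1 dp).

9.1 °C

Total gain g = 0.0296 + 0.28 + 0.037 = 0.3466.
Amplification A = 1/(1 − 0.3466) = 1.53.
ΔT = 5.94 × 1.53 = 9.1 °C.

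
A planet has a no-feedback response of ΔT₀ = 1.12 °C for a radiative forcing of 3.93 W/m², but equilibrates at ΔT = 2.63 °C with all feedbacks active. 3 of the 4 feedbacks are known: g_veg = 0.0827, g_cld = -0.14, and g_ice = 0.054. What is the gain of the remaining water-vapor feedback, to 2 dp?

0.58

Amplification A = ΔT/ΔT₀ = 2.63/1.12 = 2.348.
Total gain g = 1 − 1/A = 1 − 1/2.348 = 0.5741.
Known gains sum to 0.0827 − 0.14 + 0.054 = -0.0033.
g_wv = 0.5741 + 0.0033 = 0.58.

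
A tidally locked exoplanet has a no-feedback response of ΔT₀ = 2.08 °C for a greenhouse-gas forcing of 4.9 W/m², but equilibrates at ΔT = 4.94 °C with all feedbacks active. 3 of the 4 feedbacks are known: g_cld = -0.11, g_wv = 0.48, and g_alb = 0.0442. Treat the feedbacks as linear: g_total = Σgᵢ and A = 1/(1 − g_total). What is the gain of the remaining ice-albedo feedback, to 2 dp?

0.16

Amplification A = ΔT/ΔT₀ = 4.94/2.08 = 2.375.
Total gain g = 1 − 1/A = 1 − 1/2.375 = 0.5789.
Known gains sum to -0.11 + 0.48 + 0.0442 = 0.4142.
g_ice = 0.5789 − 0.4142 = 0.16.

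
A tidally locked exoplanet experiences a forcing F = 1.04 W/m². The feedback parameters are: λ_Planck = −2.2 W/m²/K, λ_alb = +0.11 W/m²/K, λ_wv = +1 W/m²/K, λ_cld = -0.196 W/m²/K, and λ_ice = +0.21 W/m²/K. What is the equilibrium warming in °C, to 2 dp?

0.97 °C

Net feedback parameter λ = (−2.2) + (+0.11) + (+1) + (-0.196) + (+0.21) = -1.076 W/m²/K.
ΔT = −F/λ = −1.04/(-1.076) = 0.97 °C.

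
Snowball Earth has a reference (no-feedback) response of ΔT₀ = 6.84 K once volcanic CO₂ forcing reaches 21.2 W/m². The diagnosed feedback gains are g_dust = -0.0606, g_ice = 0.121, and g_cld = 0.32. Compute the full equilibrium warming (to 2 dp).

Total gain g = -0.0606 + 0.121 + 0.32 = 0.3804.
Amplification A = 1/(1 − 0.3804) = 1.614.
ΔT = 6.84 × 1.614 = 11.04 K.

11.04 K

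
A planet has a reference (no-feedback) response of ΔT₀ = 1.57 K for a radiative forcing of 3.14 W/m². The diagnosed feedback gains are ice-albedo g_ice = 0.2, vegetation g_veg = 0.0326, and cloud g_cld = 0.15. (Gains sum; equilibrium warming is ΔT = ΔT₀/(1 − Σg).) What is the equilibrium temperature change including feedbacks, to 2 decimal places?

2.54 K

Total gain g = 0.2 + 0.0326 + 0.15 = 0.3826.
Amplification A = 1/(1 − 0.3826) = 1.62.
ΔT = 1.57 × 1.62 = 2.54 K.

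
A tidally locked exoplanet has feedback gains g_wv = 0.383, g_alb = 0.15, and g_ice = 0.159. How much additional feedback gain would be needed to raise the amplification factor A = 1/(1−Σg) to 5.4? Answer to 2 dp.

Current total gain = 0.692.
Target gain for A = 5.4: g* = 1 − 1/5.4 = 0.8148.
Additional gain needed = 0.8148 − 0.692 = 0.12.

0.12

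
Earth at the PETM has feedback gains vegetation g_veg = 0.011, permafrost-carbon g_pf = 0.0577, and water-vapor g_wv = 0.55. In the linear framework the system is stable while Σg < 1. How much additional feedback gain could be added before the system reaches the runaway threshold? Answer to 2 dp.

0.38

Current total gain = 0.011 + 0.0577 + 0.55 = 0.6187.
Margin to runaway = 1 − 0.6187 = 0.38.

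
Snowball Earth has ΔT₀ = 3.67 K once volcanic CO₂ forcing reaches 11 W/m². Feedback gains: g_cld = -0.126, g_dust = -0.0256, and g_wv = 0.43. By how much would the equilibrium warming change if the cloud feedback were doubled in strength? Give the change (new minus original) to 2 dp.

Original: g = 0.2784, ΔT = 3.67/(1−0.2784) = 5.0859 K.
With doubled cloud: g' = 0.1524, ΔT' = 3.67/(1−0.1524) = 4.3299 K.
Change = 4.3299 − 5.0859 = -0.76 K.

-0.76 K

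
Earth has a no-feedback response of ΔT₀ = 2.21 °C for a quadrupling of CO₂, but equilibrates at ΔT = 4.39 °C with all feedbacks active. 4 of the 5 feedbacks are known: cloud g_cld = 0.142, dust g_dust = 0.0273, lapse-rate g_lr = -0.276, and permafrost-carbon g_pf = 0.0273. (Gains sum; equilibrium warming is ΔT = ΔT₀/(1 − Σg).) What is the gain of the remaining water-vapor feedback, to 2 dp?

Amplification A = ΔT/ΔT₀ = 4.39/2.21 = 1.986.
Total gain g = 1 − 1/A = 1 − 1/1.986 = 0.4965.
Known gains sum to 0.142 + 0.0273 − 0.276 + 0.0273 = -0.0794.
g_wv = 0.4965 + 0.0794 = 0.58.

0.58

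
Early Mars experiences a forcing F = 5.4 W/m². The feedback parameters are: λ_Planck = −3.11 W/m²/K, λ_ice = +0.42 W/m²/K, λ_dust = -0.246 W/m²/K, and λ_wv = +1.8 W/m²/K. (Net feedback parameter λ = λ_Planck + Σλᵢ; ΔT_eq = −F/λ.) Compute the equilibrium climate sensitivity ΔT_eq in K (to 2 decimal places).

Net feedback parameter λ = (−3.11) + (+0.42) + (-0.246) + (+1.8) = -1.136 W/m²/K.
ΔT = −F/λ = −5.4/(-1.136) = 4.75 K.

4.75 K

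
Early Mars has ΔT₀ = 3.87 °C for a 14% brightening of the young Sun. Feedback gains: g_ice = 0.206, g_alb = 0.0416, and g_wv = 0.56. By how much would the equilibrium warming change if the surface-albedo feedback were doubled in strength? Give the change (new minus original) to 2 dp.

Original: g = 0.8076, ΔT = 3.87/(1−0.8076) = 20.1143 °C.
With doubled surface-albedo: g' = 0.8492, ΔT' = 3.87/(1−0.8492) = 25.6631 °C.
Change = 25.6631 − 20.1143 = 5.55 °C.

5.55 °C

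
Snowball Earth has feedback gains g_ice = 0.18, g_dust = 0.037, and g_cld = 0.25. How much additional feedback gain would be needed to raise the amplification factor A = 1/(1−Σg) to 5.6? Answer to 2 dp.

0.35

Current total gain = 0.467.
Target gain for A = 5.6: g* = 1 − 1/5.6 = 0.8214.
Additional gain needed = 0.8214 − 0.467 = 0.35.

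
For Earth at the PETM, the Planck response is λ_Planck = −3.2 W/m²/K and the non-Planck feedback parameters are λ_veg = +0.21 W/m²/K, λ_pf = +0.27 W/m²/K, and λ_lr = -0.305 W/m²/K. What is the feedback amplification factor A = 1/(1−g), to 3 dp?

Convert to gains: g_veg = 0.21/3.2 = 0.06562; g_pf = 0.27/3.2 = 0.08438; g_lr = -0.305/3.2 = -0.09531.
Total gain g = 0.05469.
A = 1/(1 − 0.05469) = 1.058.

1.058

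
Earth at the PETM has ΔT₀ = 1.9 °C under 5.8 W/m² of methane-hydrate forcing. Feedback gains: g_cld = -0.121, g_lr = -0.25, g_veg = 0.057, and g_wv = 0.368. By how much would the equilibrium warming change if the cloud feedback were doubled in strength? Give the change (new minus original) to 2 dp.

Original: g = 0.054, ΔT = 1.9/(1−0.054) = 2.0085 °C.
With doubled cloud: g' = -0.067, ΔT' = 1.9/(1+0.067) = 1.7807 °C.
Change = 1.7807 − 2.0085 = -0.23 °C.

-0.23 °C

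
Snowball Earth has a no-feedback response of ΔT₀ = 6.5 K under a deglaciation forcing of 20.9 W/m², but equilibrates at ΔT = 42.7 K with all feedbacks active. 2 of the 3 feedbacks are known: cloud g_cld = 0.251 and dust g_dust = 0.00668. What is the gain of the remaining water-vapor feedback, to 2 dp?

Amplification A = ΔT/ΔT₀ = 42.7/6.5 = 6.569.
Total gain g = 1 − 1/A = 1 − 1/6.569 = 0.8478.
Known gains sum to 0.251 + 0.00668 = 0.25768.
g_wv = 0.8478 − 0.25768 = 0.59.

0.59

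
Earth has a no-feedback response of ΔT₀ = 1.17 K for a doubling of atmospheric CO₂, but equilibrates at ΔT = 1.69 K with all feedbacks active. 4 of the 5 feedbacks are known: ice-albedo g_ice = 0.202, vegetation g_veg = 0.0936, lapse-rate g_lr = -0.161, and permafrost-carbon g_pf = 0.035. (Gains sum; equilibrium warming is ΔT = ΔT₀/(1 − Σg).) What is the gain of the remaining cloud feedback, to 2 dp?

0.14

Amplification A = ΔT/ΔT₀ = 1.69/1.17 = 1.444.
Total gain g = 1 − 1/A = 1 − 1/1.444 = 0.3075.
Known gains sum to 0.202 + 0.0936 − 0.161 + 0.035 = 0.1696.
g_cld = 0.3075 − 0.1696 = 0.14.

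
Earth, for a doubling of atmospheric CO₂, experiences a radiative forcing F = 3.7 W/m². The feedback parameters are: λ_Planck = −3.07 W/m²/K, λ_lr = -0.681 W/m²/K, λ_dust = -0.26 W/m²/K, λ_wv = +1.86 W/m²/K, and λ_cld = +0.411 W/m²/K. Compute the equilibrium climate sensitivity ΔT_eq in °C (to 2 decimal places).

Net feedback parameter λ = (−3.07) + (-0.681) + (-0.26) + (+1.86) + (+0.411) = -1.74 W/m²/K.
ΔT = −F/λ = −3.7/(-1.74) = 2.13 °C.

2.13 °C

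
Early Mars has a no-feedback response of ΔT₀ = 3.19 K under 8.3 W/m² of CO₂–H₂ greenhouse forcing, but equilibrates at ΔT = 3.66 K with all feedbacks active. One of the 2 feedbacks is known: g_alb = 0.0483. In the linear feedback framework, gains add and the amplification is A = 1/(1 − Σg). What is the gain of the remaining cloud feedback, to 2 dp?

Amplification A = ΔT/ΔT₀ = 3.66/3.19 = 1.147.
Total gain g = 1 − 1/A = 1 − 1/1.147 = 0.1282.
The known gain is 0.0483.
g_cld = 0.1282 − 0.0483 = 0.08.

0.08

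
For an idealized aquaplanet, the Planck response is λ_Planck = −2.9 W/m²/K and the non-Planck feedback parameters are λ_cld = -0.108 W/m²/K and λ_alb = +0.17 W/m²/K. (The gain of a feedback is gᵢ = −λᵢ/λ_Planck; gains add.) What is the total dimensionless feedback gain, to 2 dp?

0.02

Convert to gains: g_cld = -0.108/2.9 = -0.03724; g_alb = 0.17/2.9 = 0.05862.
Total gain g = 0.02138.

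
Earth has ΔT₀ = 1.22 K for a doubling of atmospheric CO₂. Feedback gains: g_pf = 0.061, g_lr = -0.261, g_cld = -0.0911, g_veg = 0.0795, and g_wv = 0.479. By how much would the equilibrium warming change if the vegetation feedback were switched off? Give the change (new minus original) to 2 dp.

Original: g = 0.2674, ΔT = 1.22/(1−0.2674) = 1.6653 K.
Without vegetation: g' = 0.1879, ΔT' = 1.22/(1−0.1879) = 1.5023 K.
Change = 1.5023 − 1.6653 = -0.16 K.

-0.16 K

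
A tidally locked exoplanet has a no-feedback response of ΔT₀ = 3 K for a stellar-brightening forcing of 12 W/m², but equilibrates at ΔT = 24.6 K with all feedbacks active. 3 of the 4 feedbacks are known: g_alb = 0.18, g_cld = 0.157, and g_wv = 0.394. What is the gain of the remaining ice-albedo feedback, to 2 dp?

0.15

Amplification A = ΔT/ΔT₀ = 24.6/3 = 8.2.
Total gain g = 1 − 1/A = 1 − 1/8.2 = 0.878.
Known gains sum to 0.18 + 0.157 + 0.394 = 0.731.
g_ice = 0.878 − 0.731 = 0.15.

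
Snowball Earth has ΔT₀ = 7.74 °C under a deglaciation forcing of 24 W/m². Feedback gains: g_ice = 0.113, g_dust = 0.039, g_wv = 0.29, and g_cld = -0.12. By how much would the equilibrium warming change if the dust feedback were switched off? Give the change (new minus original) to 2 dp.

Original: g = 0.322, ΔT = 7.74/(1−0.322) = 11.4159 °C.
Without dust: g' = 0.283, ΔT' = 7.74/(1−0.283) = 10.7950 °C.
Change = 10.7950 − 11.4159 = -0.62 °C.

-0.62 °C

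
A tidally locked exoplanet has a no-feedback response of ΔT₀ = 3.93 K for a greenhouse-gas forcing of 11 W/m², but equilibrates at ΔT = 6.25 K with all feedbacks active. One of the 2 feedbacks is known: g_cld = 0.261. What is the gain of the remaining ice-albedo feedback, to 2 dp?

0.11

Amplification A = ΔT/ΔT₀ = 6.25/3.93 = 1.59.
Total gain g = 1 − 1/A = 1 − 1/1.59 = 0.3711.
The known gain is 0.261.
g_ice = 0.3711 − 0.261 = 0.11.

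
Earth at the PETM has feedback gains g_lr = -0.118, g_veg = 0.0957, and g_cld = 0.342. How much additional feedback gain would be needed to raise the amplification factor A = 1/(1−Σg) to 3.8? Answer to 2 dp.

Current total gain = 0.3197.
Target gain for A = 3.8: g* = 1 − 1/3.8 = 0.7368.
Additional gain needed = 0.7368 − 0.3197 = 0.42.

0.42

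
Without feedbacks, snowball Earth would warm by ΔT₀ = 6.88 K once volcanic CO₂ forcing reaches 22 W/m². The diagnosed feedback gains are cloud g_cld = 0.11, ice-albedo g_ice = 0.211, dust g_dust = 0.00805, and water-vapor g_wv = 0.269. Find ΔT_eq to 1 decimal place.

17.1 K

Total gain g = 0.11 + 0.211 + 0.00805 + 0.269 = 0.59805.
Amplification A = 1/(1 − 0.59805) = 2.488.
ΔT = 6.88 × 2.488 = 17.1 K.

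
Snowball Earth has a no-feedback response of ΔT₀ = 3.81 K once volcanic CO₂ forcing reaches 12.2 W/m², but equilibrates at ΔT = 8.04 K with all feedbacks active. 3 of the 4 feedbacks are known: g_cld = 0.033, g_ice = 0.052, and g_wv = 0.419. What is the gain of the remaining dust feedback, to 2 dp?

0.02

Amplification A = ΔT/ΔT₀ = 8.04/3.81 = 2.11.
Total gain g = 1 − 1/A = 1 − 1/2.11 = 0.5261.
Known gains sum to 0.033 + 0.052 + 0.419 = 0.504.
g_dust = 0.5261 − 0.504 = 0.02.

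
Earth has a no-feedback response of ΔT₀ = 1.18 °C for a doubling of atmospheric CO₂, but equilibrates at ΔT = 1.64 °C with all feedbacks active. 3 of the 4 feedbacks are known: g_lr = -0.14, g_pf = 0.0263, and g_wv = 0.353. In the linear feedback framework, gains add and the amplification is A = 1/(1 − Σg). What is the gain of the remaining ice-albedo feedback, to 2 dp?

0.04

Amplification A = ΔT/ΔT₀ = 1.64/1.18 = 1.39.
Total gain g = 1 − 1/A = 1 − 1/1.39 = 0.2806.
Known gains sum to -0.14 + 0.0263 + 0.353 = 0.2393.
g_ice = 0.2806 − 0.2393 = 0.04.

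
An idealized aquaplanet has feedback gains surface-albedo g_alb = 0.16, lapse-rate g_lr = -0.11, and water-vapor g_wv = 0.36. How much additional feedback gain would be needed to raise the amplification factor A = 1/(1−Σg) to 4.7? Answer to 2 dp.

Current total gain = 0.41.
Target gain for A = 4.7: g* = 1 − 1/4.7 = 0.7872.
Additional gain needed = 0.7872 − 0.41 = 0.38.

0.38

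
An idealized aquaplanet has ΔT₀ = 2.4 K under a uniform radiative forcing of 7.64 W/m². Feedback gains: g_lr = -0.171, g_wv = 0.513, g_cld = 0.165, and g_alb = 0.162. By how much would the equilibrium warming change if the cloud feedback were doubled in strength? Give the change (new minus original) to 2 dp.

Original: g = 0.669, ΔT = 2.4/(1−0.669) = 7.2508 K.
With doubled cloud: g' = 0.834, ΔT' = 2.4/(1−0.834) = 14.4578 K.
Change = 14.4578 − 7.2508 = 7.21 K.

7.21 K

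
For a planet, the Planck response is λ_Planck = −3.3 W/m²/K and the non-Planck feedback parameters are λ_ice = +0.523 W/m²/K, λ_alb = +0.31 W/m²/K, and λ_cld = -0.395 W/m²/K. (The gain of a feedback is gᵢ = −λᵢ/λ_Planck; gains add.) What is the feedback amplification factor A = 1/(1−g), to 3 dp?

1.153

Convert to gains: g_ice = 0.523/3.3 = 0.1585; g_alb = 0.31/3.3 = 0.09394; g_cld = -0.395/3.3 = -0.1197.
Total gain g = 0.13274.
A = 1/(1 − 0.13274) = 1.153.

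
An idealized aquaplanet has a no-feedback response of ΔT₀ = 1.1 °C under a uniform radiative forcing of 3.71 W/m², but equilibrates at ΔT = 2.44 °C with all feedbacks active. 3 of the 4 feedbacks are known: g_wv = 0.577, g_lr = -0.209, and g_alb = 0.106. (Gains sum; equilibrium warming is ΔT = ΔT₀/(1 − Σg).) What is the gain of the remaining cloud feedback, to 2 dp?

Amplification A = ΔT/ΔT₀ = 2.44/1.1 = 2.218.
Total gain g = 1 − 1/A = 1 − 1/2.218 = 0.5491.
Known gains sum to 0.577 − 0.209 + 0.106 = 0.474.
g_cld = 0.5491 − 0.474 = 0.08.

0.08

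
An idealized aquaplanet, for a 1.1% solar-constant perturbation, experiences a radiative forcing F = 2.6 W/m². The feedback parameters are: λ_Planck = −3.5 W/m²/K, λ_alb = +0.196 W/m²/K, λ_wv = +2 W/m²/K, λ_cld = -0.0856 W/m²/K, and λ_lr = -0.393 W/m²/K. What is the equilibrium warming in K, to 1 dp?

Net feedback parameter λ = (−3.5) + (+0.196) + (+2) + (-0.0856) + (-0.393) = -1.7826 W/m²/K.
ΔT = −F/λ = −2.6/(-1.7826) = 1.5 K.

1.5 K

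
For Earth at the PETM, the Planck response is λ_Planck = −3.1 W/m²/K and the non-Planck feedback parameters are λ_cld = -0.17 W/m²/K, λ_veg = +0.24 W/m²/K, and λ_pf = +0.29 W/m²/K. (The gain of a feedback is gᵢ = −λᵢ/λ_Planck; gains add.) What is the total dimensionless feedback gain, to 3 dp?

0.116

Convert to gains: g_cld = -0.17/3.1 = -0.05484; g_veg = 0.24/3.1 = 0.07742; g_pf = 0.29/3.1 = 0.09355.
Total gain g = 0.11613.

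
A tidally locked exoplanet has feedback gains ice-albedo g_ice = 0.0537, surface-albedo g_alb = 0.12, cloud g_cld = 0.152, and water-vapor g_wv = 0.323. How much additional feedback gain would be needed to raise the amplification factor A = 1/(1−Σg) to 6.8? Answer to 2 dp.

Current total gain = 0.6487.
Target gain for A = 6.8: g* = 1 − 1/6.8 = 0.8529.
Additional gain needed = 0.8529 − 0.6487 = 0.20.

0.20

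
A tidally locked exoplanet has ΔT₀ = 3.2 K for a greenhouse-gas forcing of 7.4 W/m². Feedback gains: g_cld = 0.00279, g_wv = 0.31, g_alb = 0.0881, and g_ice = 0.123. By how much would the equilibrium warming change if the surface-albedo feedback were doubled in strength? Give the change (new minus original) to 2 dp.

1.53 K

Original: g = 0.52389, ΔT = 3.2/(1−0.52389) = 6.7211 K.
With doubled surface-albedo: g' = 0.61199, ΔT' = 3.2/(1−0.61199) = 8.2472 K.
Change = 8.2472 − 6.7211 = 1.53 K.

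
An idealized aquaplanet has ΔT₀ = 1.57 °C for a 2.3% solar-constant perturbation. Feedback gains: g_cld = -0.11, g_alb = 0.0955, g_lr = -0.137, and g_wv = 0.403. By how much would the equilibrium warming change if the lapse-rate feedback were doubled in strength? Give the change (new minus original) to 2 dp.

-0.32 °C

Original: g = 0.2515, ΔT = 1.57/(1−0.2515) = 2.0975 °C.
With doubled lapse-rate: g' = 0.1145, ΔT' = 1.57/(1−0.1145) = 1.7730 °C.
Change = 1.7730 − 2.0975 = -0.32 °C.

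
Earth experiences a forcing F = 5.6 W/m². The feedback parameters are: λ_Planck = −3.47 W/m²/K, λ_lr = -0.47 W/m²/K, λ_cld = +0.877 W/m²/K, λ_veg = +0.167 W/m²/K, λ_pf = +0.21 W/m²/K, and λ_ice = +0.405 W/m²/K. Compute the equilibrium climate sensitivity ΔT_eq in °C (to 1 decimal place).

2.5 °C

Net feedback parameter λ = (−3.47) + (-0.47) + (+0.877) + (+0.167) + (+0.21) + (+0.405) = -2.281 W/m²/K.
ΔT = −F/λ = −5.6/(-2.281) = 2.5 °C.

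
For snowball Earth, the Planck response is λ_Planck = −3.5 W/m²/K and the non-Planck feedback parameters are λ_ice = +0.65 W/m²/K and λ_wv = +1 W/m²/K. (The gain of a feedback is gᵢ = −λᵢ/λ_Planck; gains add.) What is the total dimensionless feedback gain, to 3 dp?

Convert to gains: g_ice = 0.65/3.5 = 0.1857; g_wv = 1/3.5 = 0.2857.
Total gain g = 0.4714.

0.471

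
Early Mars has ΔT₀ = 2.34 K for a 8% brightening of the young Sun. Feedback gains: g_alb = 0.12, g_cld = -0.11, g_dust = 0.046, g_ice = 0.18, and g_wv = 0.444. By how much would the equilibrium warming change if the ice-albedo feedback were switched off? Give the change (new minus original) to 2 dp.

Original: g = 0.68, ΔT = 2.34/(1−0.68) = 7.3125 K.
Without ice-albedo: g' = 0.5, ΔT' = 2.34/(1−0.5) = 4.6800 K.
Change = 4.6800 − 7.3125 = -2.63 K.

-2.63 K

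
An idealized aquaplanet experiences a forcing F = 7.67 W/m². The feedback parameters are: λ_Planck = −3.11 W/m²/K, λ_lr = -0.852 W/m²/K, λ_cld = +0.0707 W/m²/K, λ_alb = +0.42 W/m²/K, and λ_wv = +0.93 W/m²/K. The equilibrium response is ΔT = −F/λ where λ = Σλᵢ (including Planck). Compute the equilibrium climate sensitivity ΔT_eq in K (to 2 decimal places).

3.02 K

Net feedback parameter λ = (−3.11) + (-0.852) + (+0.0707) + (+0.42) + (+0.93) = -2.5413 W/m²/K.
ΔT = −F/λ = −7.67/(-2.5413) = 3.02 K.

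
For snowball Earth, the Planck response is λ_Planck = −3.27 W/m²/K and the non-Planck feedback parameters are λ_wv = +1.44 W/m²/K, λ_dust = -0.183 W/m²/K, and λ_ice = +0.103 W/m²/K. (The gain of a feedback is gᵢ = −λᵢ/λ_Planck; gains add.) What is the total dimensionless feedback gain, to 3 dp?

Convert to gains: g_wv = 1.44/3.27 = 0.4404; g_dust = -0.183/3.27 = -0.05596; g_ice = 0.103/3.27 = 0.0315.
Total gain g = 0.41594.

0.416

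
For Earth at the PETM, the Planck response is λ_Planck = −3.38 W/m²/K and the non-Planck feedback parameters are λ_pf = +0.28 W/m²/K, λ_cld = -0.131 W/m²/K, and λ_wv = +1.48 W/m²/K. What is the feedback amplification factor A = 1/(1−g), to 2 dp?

1.93

Convert to gains: g_pf = 0.28/3.38 = 0.08284; g_cld = -0.131/3.38 = -0.03876; g_wv = 1.48/3.38 = 0.4379.
Total gain g = 0.48198.
A = 1/(1 − 0.48198) = 1.93.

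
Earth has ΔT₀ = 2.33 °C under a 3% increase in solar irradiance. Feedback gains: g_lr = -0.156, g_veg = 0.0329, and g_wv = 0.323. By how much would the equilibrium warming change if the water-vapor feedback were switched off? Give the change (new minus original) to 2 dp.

Original: g = 0.1999, ΔT = 2.33/(1−0.1999) = 2.9121 °C.
Without water-vapor: g' = -0.1231, ΔT' = 2.33/(1+0.1231) = 2.0746 °C.
Change = 2.0746 − 2.9121 = -0.84 °C.

-0.84 °C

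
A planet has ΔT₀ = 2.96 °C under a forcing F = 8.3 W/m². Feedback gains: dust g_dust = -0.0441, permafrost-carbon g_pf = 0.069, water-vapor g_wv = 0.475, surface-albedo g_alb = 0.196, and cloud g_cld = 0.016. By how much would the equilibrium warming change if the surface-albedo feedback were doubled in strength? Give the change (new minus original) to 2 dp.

Original: g = 0.7119, ΔT = 2.96/(1−0.7119) = 10.2742 °C.
With doubled surface-albedo: g' = 0.9079, ΔT' = 2.96/(1−0.9079) = 32.1390 °C.
Change = 32.1390 − 10.2742 = 21.86 °C.

21.86 °C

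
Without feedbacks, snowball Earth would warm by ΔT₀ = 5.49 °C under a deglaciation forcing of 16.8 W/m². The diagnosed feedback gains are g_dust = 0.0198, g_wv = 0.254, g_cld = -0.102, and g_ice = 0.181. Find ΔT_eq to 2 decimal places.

8.48 °C

Total gain g = 0.0198 + 0.254 − 0.102 + 0.181 = 0.3528.
Amplification A = 1/(1 − 0.3528) = 1.545.
ΔT = 5.49 × 1.545 = 8.48 °C.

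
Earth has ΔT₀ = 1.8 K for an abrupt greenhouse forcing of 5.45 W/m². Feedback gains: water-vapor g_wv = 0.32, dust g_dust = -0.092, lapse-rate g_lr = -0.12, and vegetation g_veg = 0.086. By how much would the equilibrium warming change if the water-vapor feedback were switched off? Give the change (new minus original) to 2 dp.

Original: g = 0.194, ΔT = 1.8/(1−0.194) = 2.2333 K.
Without water-vapor: g' = -0.126, ΔT' = 1.8/(1+0.126) = 1.5986 K.
Change = 1.5986 − 2.2333 = -0.63 K.

-0.63 K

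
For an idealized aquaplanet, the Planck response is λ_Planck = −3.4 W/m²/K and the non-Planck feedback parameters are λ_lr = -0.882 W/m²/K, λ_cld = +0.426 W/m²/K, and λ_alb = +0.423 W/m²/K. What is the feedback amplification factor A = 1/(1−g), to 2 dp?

0.99

Convert to gains: g_lr = -0.882/3.4 = -0.2594; g_cld = 0.426/3.4 = 0.1253; g_alb = 0.423/3.4 = 0.1244.
Total gain g = -0.0097.
A = 1/(1 + 0.0097) = 0.99.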